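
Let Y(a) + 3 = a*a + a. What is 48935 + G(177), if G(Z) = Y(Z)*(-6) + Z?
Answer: -139906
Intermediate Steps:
Y(a) = -3 + a + a**2 (Y(a) = -3 + (a*a + a) = -3 + (a**2 + a) = -3 + (a + a**2) = -3 + a + a**2)
G(Z) = 18 - 6*Z**2 - 5*Z (G(Z) = (-3 + Z + Z**2)*(-6) + Z = (18 - 6*Z - 6*Z**2) + Z = 18 - 6*Z**2 - 5*Z)
48935 + G(177) = 48935 + (18 - 6*177**2 - 5*177) = 48935 + (18 - 6*31329 - 885) = 48935 + (18 - 187974 - 885) = 48935 - 188841 = -139906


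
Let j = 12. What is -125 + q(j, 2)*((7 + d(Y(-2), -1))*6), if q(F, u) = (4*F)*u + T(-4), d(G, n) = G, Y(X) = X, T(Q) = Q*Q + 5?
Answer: 3385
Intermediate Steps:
T(Q) = 5 + Q² (T(Q) = Q² + 5 = 5 + Q²)
q(F, u) = 21 + 4*F*u (q(F, u) = (4*F)*u + (5 + (-4)²) = 4*F*u + (5 + 16) = 4*F*u + 21 = 21 + 4*F*u)
-125 + q(j, 2)*((7 + d(Y(-2), -1))*6) = -125 + (21 + 4*12*2)*((7 - 2)*6) = -125 + (21 + 96)*(5*6) = -125 + 117*30 = -125 + 3510 = 3385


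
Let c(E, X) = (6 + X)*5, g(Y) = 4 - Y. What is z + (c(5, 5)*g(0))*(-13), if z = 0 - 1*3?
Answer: -2863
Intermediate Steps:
c(E, X) = 30 + 5*X
z = -3 (z = 0 - 3 = -3)
z + (c(5, 5)*g(0))*(-13) = -3 + ((30 + 5*5)*(4 - 1*0))*(-13) = -3 + ((30 + 25)*(4 + 0))*(-13) = -3 + (55*4)*(-13) = -3 + 220*(-13) = -3 - 2860 = -2863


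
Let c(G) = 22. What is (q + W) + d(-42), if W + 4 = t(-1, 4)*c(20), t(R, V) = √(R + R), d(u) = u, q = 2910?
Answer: 2864 + 22*I*√2 ≈ 2864.0 + 31.113*I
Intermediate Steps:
t(R, V) = √2*√R (t(R, V) = √(2*R) = √2*√R)
W = -4 + 22*I*√2 (W = -4 + (√2*√(-1))*22 = -4 + (√2*I)*22 = -4 + (I*√2)*22 = -4 + 22*I*√2 ≈ -4.0 + 31.113*I)
(q + W) + d(-42) = (2910 + (-4 + 22*I*√2)) - 42 = (2906 + 22*I*√2) - 42 = 2864 + 22*I*√2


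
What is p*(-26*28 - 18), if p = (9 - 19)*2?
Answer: 14920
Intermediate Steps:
p = -20 (p = -10*2 = -20)
p*(-26*28 - 18) = -20*(-26*28 - 18) = -20*(-728 - 18) = -20*(-746) = 14920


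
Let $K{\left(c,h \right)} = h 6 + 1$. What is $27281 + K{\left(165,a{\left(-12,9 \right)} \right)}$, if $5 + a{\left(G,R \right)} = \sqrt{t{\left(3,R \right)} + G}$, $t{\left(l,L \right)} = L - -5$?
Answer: $27252 + 6 \sqrt{2} \approx 27261.0$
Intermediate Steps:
$t{\left(l,L \right)} = 5 + L$ ($t{\left(l,L \right)} = L + 5 = 5 + L$)
$a{\left(G,R \right)} = -5 + \sqrt{5 + G + R}$ ($a{\left(G,R \right)} = -5 + \sqrt{\left(5 + R\right) + G} = -5 + \sqrt{5 + G + R}$)
$K{\left(c,h \right)} = 1 + 6 h$ ($K{\left(c,h \right)} = 6 h + 1 = 1 + 6 h$)
$27281 + K{\left(165,a{\left(-12,9 \right)} \right)} = 27281 + \left(1 + 6 \left(-5 + \sqrt{5 - 12 + 9}\right)\right) = 27281 + \left(1 + 6 \left(-5 + \sqrt{2}\right)\right) = 27281 + \left(1 - \left(30 - 6 \sqrt{2}\right)\right) = 27281 - \left(29 - 6 \sqrt{2}\right) = 27252 + 6 \sqrt{2}$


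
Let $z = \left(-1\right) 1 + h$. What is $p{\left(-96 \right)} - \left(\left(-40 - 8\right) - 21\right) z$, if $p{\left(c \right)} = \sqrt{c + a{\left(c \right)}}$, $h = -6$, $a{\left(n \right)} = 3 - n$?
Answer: $-483 + \sqrt{3} \approx -481.27$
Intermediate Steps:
$p{\left(c \right)} = \sqrt{3}$ ($p{\left(c \right)} = \sqrt{c - \left(-3 + c\right)} = \sqrt{3}$)
$z = -7$ ($z = \left(-1\right) 1 - 6 = -1 - 6 = -7$)
$p{\left(-96 \right)} - \left(\left(-40 - 8\right) - 21\right) z = \sqrt{3} - \left(\left(-40 - 8\right) - 21\right) \left(-7\right) = \sqrt{3} - \left(-48 - 21\right) \left(-7\right) = \sqrt{3} - \left(-69\right) \left(-7\right) = \sqrt{3} - 483 = -483 + \sqrt{3}$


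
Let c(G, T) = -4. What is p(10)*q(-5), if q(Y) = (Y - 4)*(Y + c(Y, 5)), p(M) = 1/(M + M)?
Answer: 81/20 ≈ 4.0500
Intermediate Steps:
p(M) = 1/(2*M)
q(Y) = (-4 + Y)**2 (q(Y) = (Y - 4)*(Y - 4) = (-4 + Y)*(-4 + Y) = (-4 + Y)**2)
p(10)*q(-5) = ((1/2)/10)*(16 + (-5)**2 - 8*(-5)) = ((1/2)*(1/10))*(16 + 25 + 40) = (1/20)*81 = 81/20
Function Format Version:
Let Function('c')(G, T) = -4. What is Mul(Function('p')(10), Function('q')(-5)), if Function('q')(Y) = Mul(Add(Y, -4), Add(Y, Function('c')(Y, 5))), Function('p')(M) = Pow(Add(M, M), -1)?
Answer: Rational(81, 20) ≈ 4.0500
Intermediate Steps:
Function('p')(M) = Mul(Rational(1, 2), Pow(M, -1)) (Function('p')(M) = Pow(Mul(2, M), -1) = Mul(Rational(1, 2), Pow(M, -1)))
Function('q')(Y) = Pow(Add(-4, Y), 2) (Function('q')(Y) = Mul(Add(Y, -4), Add(Y, -4)) = Mul(Add(-4, Y), Add(-4, Y)) = Pow(Add(-4, Y), 2))
Mul(Function('p')(10), Function('q')(-5)) = Mul(Mul(Rational(1, 2), Pow(10, -1)), Add(16, Pow(-5, 2), Mul(-8, -5))) = Mul(Mul(Rational(1, 2), Rational(1, 10)), Add(16, 25, 40)) = Mul(Rational(1, 20), 81) = Rational(81, 20)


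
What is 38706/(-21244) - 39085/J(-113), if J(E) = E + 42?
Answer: 413786807/754162 ≈ 548.67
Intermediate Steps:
J(E) = 42 + E
38706/(-21244) - 39085/J(-113) = 38706/(-21244) - 39085/(42 - 113) = 38706*(-1/21244) - 39085/(-71) = -19353/10622 - 39085*(-1/71) = -19353/10622 + 39085/71 = 413786807/754162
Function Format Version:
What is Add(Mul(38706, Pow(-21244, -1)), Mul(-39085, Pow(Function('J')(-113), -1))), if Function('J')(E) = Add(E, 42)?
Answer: Rational(413786807, 754162) ≈ 548.67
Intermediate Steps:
Function('J')(E) = Add(42, E)
Add(Mul(38706, Pow(-21244, -1)), Mul(-39085, Pow(Function('J')(-113), -1))) = Add(Mul(38706, Pow(-21244, -1)), Mul(-39085, Pow(Add(42, -113), -1))) = Add(Mul(38706, Rational(-1, 21244)), Mul(-39085, Pow(-71, -1))) = Add(Rational(-19353, 10622), Mul(-39085, Rational(-1, 71))) = Add(Rational(-19353, 10622), Rational(39085, 71)) = Rational(413786807, 754162)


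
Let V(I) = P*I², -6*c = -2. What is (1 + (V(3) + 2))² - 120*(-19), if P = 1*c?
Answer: 2316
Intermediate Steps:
c = ⅓ (c = -⅙*(-2) = ⅓ ≈ 0.33333)
P = ⅓ (P = 1*(⅓) = ⅓ ≈ 0.33333)
V(I) = I²/3
(1 + (V(3) + 2))² - 120*(-19) = (1 + ((⅓)*3² + 2))² - 120*(-19) = (1 + ((⅓)*9 + 2))² + 2280 = (1 + (3 + 2))² + 2280 = (1 + 5)² + 2280 = 6² + 2280 = 36 + 2280 = 2316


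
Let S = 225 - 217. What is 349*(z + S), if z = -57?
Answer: -17101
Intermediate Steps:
S = 8
349*(z + S) = 349*(-57 + 8) = 349*(-49) = -17101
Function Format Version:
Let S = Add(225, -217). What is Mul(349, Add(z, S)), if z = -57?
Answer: -17101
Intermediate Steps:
S = 8
Mul(349, Add(z, S)) = Mul(349, Add(-57, 8)) = Mul(349, -49) = -17101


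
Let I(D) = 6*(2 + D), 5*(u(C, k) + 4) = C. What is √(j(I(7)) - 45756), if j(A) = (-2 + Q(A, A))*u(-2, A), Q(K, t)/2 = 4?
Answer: 4*I*√71535/5 ≈ 213.97*I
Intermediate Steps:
u(C, k) = -4 + C/5
I(D) = 12 + 6*D
Q(K, t) = 8 (Q(K, t) = 2*4 = 8)
j(A) = -132/5 (j(A) = (-2 + 8)*(-4 + (⅕)*(-2)) = 6*(-4 - ⅖) = 6*(-22/5) = -132/5)
√(j(I(7)) - 45756) = √(-132/5 - 45756) = √(-228912/5) = 4*I*√71535/5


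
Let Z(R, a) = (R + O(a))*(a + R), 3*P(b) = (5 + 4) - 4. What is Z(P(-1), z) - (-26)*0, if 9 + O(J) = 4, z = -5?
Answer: 100/9 ≈ 11.111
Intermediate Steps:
O(J) = -5 (O(J) = -9 + 4 = -5)
P(b) = 5/3 (P(b) = ((5 + 4) - 4)/3 = (9 - 4)/3 = (⅓)*5 = 5/3)
Z(R, a) = (-5 + R)*(R + a) (Z(R, a) = (R - 5)*(a + R) = (-5 + R)*(R + a))
Z(P(-1), z) - (-26)*0 = ((5/3)² - 5*5/3 - 5*(-5) + (5/3)*(-5)) - (-26)*0 = (25/9 - 25/3 + 25 - 25/3) - 13*0 = 100/9 + 0 = 100/9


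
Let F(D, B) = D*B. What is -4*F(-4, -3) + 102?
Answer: 54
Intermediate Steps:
F(D, B) = B*D
-4*F(-4, -3) + 102 = -(-12)*(-4) + 102 = -4*12 + 102 = -48 + 102 = 54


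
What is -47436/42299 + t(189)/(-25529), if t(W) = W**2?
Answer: -55550127/22037779 ≈ -2.5207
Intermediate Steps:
-47436/42299 + t(189)/(-25529) = -47436/42299 + 189**2/(-25529) = -47436*1/42299 + 35721*(-1/25529) = -47436/42299 - 729/521 = -55550127/22037779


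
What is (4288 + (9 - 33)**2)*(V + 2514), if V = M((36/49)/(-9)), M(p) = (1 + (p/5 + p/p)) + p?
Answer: 2998150144/245 ≈ 1.2237e+7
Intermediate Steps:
M(p) = 2 + 6*p/5 (M(p) = (1 + (p*(1/5) + 1)) + p = (1 + (p/5 + 1)) + p = (1 + (1 + p/5)) + p = (2 + p/5) + p = 2 + 6*p/5)
V = 466/245 (V = 2 + 6*((36/49)/(-9))/5 = 2 + 6*((36*(1/49))*(-1/9))/5 = 2 + 6*((36/49)*(-1/9))/5 = 2 + (6/5)*(-4/49) = 2 - 24/245 = 466/245 ≈ 1.9020)
(4288 + (9 - 33)**2)*(V + 2514) = (4288 + (9 - 33)**2)*(466/245 + 2514) = (4288 + (-24)**2)*(616396/245) = (4288 + 576)*(616396/245) = 4864*(616396/245) = 2998150144/245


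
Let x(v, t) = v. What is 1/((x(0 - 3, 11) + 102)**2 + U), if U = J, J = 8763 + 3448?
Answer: 1/22012 ≈ 4.5430e-5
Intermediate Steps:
J = 12211
U = 12211
1/((x(0 - 3, 11) + 102)**2 + U) = 1/(((0 - 3) + 102)**2 + 12211) = 1/((-3 + 102)**2 + 12211) = 1/(99**2 + 12211) = 1/(9801 + 12211) = 1/22012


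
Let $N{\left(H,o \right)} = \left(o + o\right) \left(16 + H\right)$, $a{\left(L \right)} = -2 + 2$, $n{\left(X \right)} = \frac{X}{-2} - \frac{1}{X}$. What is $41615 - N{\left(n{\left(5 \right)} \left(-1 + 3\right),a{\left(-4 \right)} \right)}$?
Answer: $41615$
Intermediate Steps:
$n{\left(X \right)} = - \frac{1}{X} - \frac{X}{2}$ ($n{\left(X \right)} = X \left(- \frac{1}{2}\right) - \frac{1}{X} = - \frac{X}{2} - \frac{1}{X} = - \frac{1}{X} - \frac{X}{2}$)
$a{\left(L \right)} = 0$
$N{\left(H,o \right)} = 2 o \left(16 + H\right)$
$41615 - N{\left(n{\left(5 \right)} \left(-1 + 3\right),a{\left(-4 \right)} \right)} = 41615 - 2 \cdot 0 \left(16 + \left(- \frac{1}{5} - \frac{5}{2}\right) \left(-1 + 3\right)\right) = 41615 - 2 \cdot 0 \left(16 + \left(\left(-1\right) \frac{1}{5} - \frac{5}{2}\right) 2\right) = 41615 - 2 \cdot 0 \left(16 + \left(- \frac{1}{5} - \frac{5}{2}\right) 2\right) = 41615 - 2 \cdot 0 \left(16 - \frac{27}{5}\right) = 41615 - 2 \cdot 0 \cdot \frac{53}{5} = 41615 - 0 = 41615 + 0 = 41615$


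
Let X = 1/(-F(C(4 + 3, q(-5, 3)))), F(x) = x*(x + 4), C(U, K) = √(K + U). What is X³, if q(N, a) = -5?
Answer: 25/2744 - 11*√2/1372 ≈ -0.0022277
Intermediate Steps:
F(x) = x*(4 + x)
X = -√2/(2*(4 + √2)) (X = 1/(-√(-5 + (4 + 3))*(4 + √(-5 + (4 + 3)))) = 1/(-√(-5 + 7)*(4 + √(-5 + 7))) = 1/(-√2*(4 + √2)) = -√2/(2*(4 + √2)) ≈ -0.13060)
X³ = (1/14 - √2/7)³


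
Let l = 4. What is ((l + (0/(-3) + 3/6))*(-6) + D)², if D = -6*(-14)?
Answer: 3249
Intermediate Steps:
D = 84
((l + (0/(-3) + 3/6))*(-6) + D)² = ((4 + (0/(-3) + 3/6))*(-6) + 84)² = ((4 + (0*(-⅓) + 3*(⅙)))*(-6) + 84)² = ((4 + (0 + ½))*(-6) + 84)² = ((4 + ½)*(-6) + 84)² = ((9/2)*(-6) + 84)² = (-27 + 84)² = 57² = 3249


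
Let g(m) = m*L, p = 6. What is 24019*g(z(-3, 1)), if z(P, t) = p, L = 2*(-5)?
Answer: -1441140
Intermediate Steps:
L = -10
z(P, t) = 6
g(m) = -10*m (g(m) = m*(-10) = -10*m)
24019*g(z(-3, 1)) = 24019*(-10*6) = 24019*(-60) = -1441140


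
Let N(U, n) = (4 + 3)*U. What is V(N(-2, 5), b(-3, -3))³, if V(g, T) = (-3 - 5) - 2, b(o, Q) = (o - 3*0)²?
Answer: -1000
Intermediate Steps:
N(U, n) = 7*U
b(o, Q) = o² (b(o, Q) = (o + 0)² = o²)
V(g, T) = -10 (V(g, T) = -8 - 2 = -10)
V(N(-2, 5), b(-3, -3))³ = (-10)³ = -1000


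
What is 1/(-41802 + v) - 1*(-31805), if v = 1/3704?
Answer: 4924514671931/154834607 ≈ 31805.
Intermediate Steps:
v = 1/3704 ≈ 0.00026998
1/(-41802 + v) - 1*(-31805) = 1/(-41802 + 1/3704) - 1*(-31805) = 1/(-154834607/3704) + 31805 = -3704/154834607 + 31805 = 4924514671931/154834607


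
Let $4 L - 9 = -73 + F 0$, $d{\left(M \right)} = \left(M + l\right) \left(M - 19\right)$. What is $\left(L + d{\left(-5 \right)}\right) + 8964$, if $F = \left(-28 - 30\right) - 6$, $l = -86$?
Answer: $11132$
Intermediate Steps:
$F = -64$ ($F = -58 - 6 = -64$)
$d{\left(M \right)} = \left(-86 + M\right) \left(-19 + M\right)$ ($d{\left(M \right)} = \left(M - 86\right) \left(M - 19\right) = \left(-86 + M\right) \left(-19 + M\right)$)
$L = -16$ ($L = \frac{9}{4} + \frac{-73 - 0}{4} = \frac{9}{4} + \frac{-73 + 0}{4} = \frac{9}{4} + \frac{1}{4} \left(-73\right) = \frac{9}{4} - \frac{73}{4} = -16$)
$\left(L + d{\left(-5 \right)}\right) + 8964 = \left(-16 + \left(1634 + \left(-5\right)^{2} - -525\right)\right) + 8964 = \left(-16 + \left(1634 + 25 + 525\right)\right) + 8964 = \left(-16 + 2184\right) + 8964 = 2168 + 8964 = 11132$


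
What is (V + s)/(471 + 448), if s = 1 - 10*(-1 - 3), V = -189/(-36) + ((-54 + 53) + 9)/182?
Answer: 16851/334516 ≈ 0.050374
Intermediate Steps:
V = 1927/364 (V = -189*(-1/36) + (-1 + 9)*(1/182) = 21/4 + 8*(1/182) = 21/4 + 4/91 = 1927/364 ≈ 5.2940)
s = 41 (s = 1 - 10*(-4) = 1 + 40 = 41)
(V + s)/(471 + 448) = (1927/364 + 41)/(471 + 448) = (16851/364)/919 = (16851/364)*(1/919) = 16851/334516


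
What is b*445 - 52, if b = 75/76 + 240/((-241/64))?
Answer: -512384257/18316 ≈ -27975.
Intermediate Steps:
b = -1149285/18316 (b = 75*(1/76) + 240/((-241*1/64)) = 75/76 + 240/(-241/64) = 75/76 + 240*(-64/241) = 75/76 - 15360/241 = -1149285/18316 ≈ -62.748)
b*445 - 52 = -1149285/18316*445 - 52 = -511431825/18316 - 52 = -512384257/18316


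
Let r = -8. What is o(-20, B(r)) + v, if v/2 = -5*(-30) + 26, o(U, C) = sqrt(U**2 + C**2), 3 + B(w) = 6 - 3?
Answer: 372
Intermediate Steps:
B(w) = 0 (B(w) = -3 + (6 - 3) = -3 + 3 = 0)
o(U, C) = sqrt(C**2 + U**2)
v = 352 (v = 2*(-5*(-30) + 26) = 2*(150 + 26) = 2*176 = 352)
o(-20, B(r)) + v = sqrt(0**2 + (-20)**2) + 352 = sqrt(0 + 400) + 352 = sqrt(400) + 352 = 20 + 352 = 372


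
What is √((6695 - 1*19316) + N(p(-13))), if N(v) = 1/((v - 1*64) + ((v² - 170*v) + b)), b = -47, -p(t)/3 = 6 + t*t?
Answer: I*√186047632176878/121413 ≈ 112.34*I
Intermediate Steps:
p(t) = -18 - 3*t² (p(t) = -3*(6 + t*t) = -3*(6 + t²) = -18 - 3*t²)
N(v) = 1/(-111 + v² - 169*v) (N(v) = 1/((v - 1*64) + ((v² - 170*v) - 47)) = 1/((v - 64) + (-47 + v² - 170*v)) = 1/((-64 + v) + (-47 + v² - 170*v)) = 1/(-111 + v² - 169*v))
√((6695 - 1*19316) + N(p(-13))) = √((6695 - 1*19316) + 1/(-111 + (-18 - 3*(-13)²)² - 169*(-18 - 3*(-13)²))) = √((6695 - 19316) + 1/(-111 + (-18 - 3*169)² - 169*(-18 - 3*169))) = √(-12621 + 1/(-111 + (-18 - 507)² - 169*(-18 - 507))) = √(-12621 + 1/(-111 + (-525)² - 169*(-525))) = √(-12621 + 1/(-111 + 275625 + 88725)) = √(-12621 + 1/364239) = √(-4597060418/364239) = I*√186047632176878/121413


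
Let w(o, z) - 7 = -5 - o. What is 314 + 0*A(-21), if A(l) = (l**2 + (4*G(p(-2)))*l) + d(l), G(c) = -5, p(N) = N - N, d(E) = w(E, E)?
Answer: 314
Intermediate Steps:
w(o, z) = 2 - o (w(o, z) = 7 + (-5 - o) = 2 - o)
d(E) = 2 - E
p(N) = 0
A(l) = 2 + l**2 - 21*l (A(l) = (l**2 + (4*(-5))*l) + (2 - l) = (l**2 - 20*l) + (2 - l) = 2 + l**2 - 21*l)
314 + 0*A(-21) = 314 + 0*(2 + (-21)**2 - 21*(-21)) = 314 + 0*(2 + 441 + 441) = 314 + 0*884 = 314 + 0 = 314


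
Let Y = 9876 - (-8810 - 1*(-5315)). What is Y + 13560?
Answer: 26931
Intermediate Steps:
Y = 13371 (Y = 9876 - (-8810 + 5315) = 9876 - 1*(-3495) = 9876 + 3495 = 13371)
Y + 13560 = 13371 + 13560 = 26931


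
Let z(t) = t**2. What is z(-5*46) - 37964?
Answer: 14936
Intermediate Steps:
z(-5*46) - 37964 = (-5*46)**2 - 37964 = (-230)**2 - 37964 = 52900 - 37964 = 14936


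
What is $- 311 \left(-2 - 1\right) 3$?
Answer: $2799$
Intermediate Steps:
$- 311 \left(-2 - 1\right) 3 = - 311 \left(\left(-3\right) 3\right) = \left(-311\right) \left(-9\right) = 2799$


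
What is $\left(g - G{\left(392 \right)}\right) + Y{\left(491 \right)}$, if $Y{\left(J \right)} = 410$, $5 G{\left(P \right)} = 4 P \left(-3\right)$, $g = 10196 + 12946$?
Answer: $\frac{122464}{5} \approx 24493.0$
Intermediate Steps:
$g = 23142$
$G{\left(P \right)} = - \frac{12 P}{5}$ ($G{\left(P \right)} = \frac{4 P \left(-3\right)}{5} = \frac{\left(-12\right) P}{5} = - \frac{12 P}{5}$)
$\left(g - G{\left(392 \right)}\right) + Y{\left(491 \right)} = \left(23142 - \left(- \frac{12}{5}\right) 392\right) + 410 = \left(23142 - - \frac{4704}{5}\right) + 410 = \left(23142 + \frac{4704}{5}\right) + 410 = \frac{120414}{5} + 410 = \frac{122464}{5}$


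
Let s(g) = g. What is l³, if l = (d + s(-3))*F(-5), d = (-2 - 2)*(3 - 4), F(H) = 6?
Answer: 216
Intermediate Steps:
d = 4 (d = -4*(-1) = 4)
l = 6 (l = (4 - 3)*6 = 1*6 = 6)
l³ = 6³ = 216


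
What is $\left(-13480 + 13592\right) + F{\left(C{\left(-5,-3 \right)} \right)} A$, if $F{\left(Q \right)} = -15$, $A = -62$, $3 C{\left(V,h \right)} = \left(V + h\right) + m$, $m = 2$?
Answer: $1042$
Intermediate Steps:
$C{\left(V,h \right)} = \frac{2}{3} + \frac{V}{3} + \frac{h}{3}$ ($C{\left(V,h \right)} = \frac{\left(V + h\right) + 2}{3} = \frac{2 + V + h}{3} = \frac{2}{3} + \frac{V}{3} + \frac{h}{3}$)
$\left(-13480 + 13592\right) + F{\left(C{\left(-5,-3 \right)} \right)} A = \left(-13480 + 13592\right) - -930 = 112 + 930 = 1042$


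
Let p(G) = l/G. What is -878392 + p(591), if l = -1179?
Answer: -173043617/197 ≈ -8.7839e+5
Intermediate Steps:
p(G) = -1179/G
-878392 + p(591) = -878392 - 1179/591 = -878392 - 1179*1/591 = -878392 - 393/197 = -173043617/197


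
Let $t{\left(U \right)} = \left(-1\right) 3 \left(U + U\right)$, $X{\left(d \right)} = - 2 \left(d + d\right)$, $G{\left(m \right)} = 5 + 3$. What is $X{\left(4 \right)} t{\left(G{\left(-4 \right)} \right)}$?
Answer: $768$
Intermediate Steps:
$G{\left(m \right)} = 8$
$X{\left(d \right)} = - 4 d$ ($X{\left(d \right)} = - 2 \cdot 2 d = - 4 d$)
$t{\left(U \right)} = - 6 U$ ($t{\left(U \right)} = - 3 \cdot 2 U = - 6 U$)
$X{\left(4 \right)} t{\left(G{\left(-4 \right)} \right)} = \left(-4\right) 4 \left(\left(-6\right) 8\right) = \left(-16\right) \left(-48\right) = 768$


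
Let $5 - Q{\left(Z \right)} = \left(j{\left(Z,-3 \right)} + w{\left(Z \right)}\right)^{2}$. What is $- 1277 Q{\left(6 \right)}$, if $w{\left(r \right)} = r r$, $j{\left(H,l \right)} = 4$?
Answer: $2036815$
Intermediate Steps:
$w{\left(r \right)} = r^{2}$
$Q{\left(Z \right)} = 5 - \left(4 + Z^{2}\right)^{2}$
$- 1277 Q{\left(6 \right)} = - 1277 \left(5 - \left(4 + 6^{2}\right)^{2}\right) = - 1277 \left(5 - \left(4 + 36\right)^{2}\right) = - 1277 \left(5 - 40^{2}\right) = - 1277 \left(5 - 1600\right) = \left(-1277\right) \left(-1595\right) = 2036815$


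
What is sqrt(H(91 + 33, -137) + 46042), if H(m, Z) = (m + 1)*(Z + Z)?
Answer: 4*sqrt(737) ≈ 108.59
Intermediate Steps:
H(m, Z) = 2*Z*(1 + m) (H(m, Z) = (1 + m)*(2*Z) = 2*Z*(1 + m))
sqrt(H(91 + 33, -137) + 46042) = sqrt(2*(-137)*(1 + (91 + 33)) + 46042) = sqrt(2*(-137)*(1 + 124) + 46042) = sqrt(2*(-137)*125 + 46042) = sqrt(-34250 + 46042) = sqrt(11792) = 4*sqrt(737)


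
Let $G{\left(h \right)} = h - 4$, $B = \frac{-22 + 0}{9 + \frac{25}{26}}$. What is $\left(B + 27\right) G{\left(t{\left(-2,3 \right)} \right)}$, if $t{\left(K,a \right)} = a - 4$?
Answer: $- \frac{32105}{259} \approx -123.96$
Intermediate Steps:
$t{\left(K,a \right)} = -4 + a$
$B = - \frac{572}{259}$ ($B = - \frac{22}{9 + 25 \cdot \frac{1}{26}} = - \frac{22}{9 + \frac{25}{26}} = - \frac{22}{\frac{259}{26}} = \left(-22\right) \frac{26}{259} = - \frac{572}{259} \approx -2.2085$)
$G{\left(h \right)} = -4 + h$ ($G{\left(h \right)} = h - 4 = -4 + h$)
$\left(B + 27\right) G{\left(t{\left(-2,3 \right)} \right)} = \left(- \frac{572}{259} + 27\right) \left(-4 + \left(-4 + 3\right)\right) = \frac{6421 \left(-4 - 1\right)}{259} = \frac{6421}{259} \left(-5\right) = - \frac{32105}{259}$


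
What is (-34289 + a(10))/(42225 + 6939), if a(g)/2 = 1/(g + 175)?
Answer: -6343463/9095340 ≈ -0.69744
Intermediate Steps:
a(g) = 2/(175 + g) (a(g) = 2/(g + 175) = 2/(175 + g))
(-34289 + a(10))/(42225 + 6939) = (-34289 + 2/(175 + 10))/(42225 + 6939) = (-34289 + 2/185)/49164 = (-34289 + 2*(1/185))*(1/49164) = (-34289 + 2/185)*(1/49164) = -6343463/185*1/49164 = -6343463/9095340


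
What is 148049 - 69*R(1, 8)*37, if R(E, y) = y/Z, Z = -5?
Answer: 760669/5 ≈ 1.5213e+5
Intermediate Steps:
R(E, y) = -y/5 (R(E, y) = y/(-5) = y*(-⅕) = -y/5)
148049 - 69*R(1, 8)*37 = 148049 - (-69)*8/5*37 = 148049 - 69*(-8/5)*37 = 148049 + (552/5)*37 = 148049 + 20424/5 = 760669/5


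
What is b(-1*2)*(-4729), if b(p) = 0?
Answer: 0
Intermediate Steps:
b(-1*2)*(-4729) = 0*(-4729) = 0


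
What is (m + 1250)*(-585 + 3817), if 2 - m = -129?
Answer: 4463392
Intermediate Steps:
m = 131 (m = 2 - 1*(-129) = 2 + 129 = 131)
(m + 1250)*(-585 + 3817) = (131 + 1250)*(-585 + 3817) = 1381*3232 = 4463392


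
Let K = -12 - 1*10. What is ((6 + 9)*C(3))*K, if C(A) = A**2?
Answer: -2970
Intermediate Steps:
K = -22 (K = -12 - 10 = -22)
((6 + 9)*C(3))*K = ((6 + 9)*3**2)*(-22) = (15*9)*(-22) = 135*(-22) = -2970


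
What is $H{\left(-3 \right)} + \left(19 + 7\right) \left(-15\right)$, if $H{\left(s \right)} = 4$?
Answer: $-386$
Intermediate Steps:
$H{\left(-3 \right)} + \left(19 + 7\right) \left(-15\right) = 4 + \left(19 + 7\right) \left(-15\right) = 4 + 26 \left(-15\right) = 4 - 390 = -386$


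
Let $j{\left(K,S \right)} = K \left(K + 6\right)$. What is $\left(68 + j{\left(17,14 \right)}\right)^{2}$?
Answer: $210681$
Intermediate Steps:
$j{\left(K,S \right)} = K \left(6 + K\right)$
$\left(68 + j{\left(17,14 \right)}\right)^{2} = \left(68 + 17 \left(6 + 17\right)\right)^{2} = \left(68 + 17 \cdot 23\right)^{2} = \left(68 + 391\right)^{2} = 459^{2} = 210681$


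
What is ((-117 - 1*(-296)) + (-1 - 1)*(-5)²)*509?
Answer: 65661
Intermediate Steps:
((-117 - 1*(-296)) + (-1 - 1)*(-5)²)*509 = ((-117 + 296) - 2*25)*509 = (179 - 50)*509 = 129*509 = 65661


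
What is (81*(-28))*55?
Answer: -124740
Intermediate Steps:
(81*(-28))*55 = -2268*55 = -124740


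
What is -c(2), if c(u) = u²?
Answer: -4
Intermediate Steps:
-c(2) = -1*2² = -1*4 = -4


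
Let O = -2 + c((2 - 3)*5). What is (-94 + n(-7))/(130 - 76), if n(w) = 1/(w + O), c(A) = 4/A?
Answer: -1537/882 ≈ -1.7426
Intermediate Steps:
O = -14/5 (O = -2 + 4/(((2 - 3)*5)) = -2 + 4/((-1*5)) = -2 + 4/(-5) = -2 + 4*(-⅕) = -2 - ⅘ = -14/5 ≈ -2.8000)
n(w) = 1/(-14/5 + w) (n(w) = 1/(w - 14/5) = 1/(-14/5 + w))
(-94 + n(-7))/(130 - 76) = (-94 + 5/(-14 + 5*(-7)))/(130 - 76) = (-94 + 5/(-14 - 35))/54 = (-94 + 5/(-49))/54 = (-94 + 5*(-1/49))/54 = (-94 - 5/49)/54 = (1/54)*(-4611/49) = -1537/882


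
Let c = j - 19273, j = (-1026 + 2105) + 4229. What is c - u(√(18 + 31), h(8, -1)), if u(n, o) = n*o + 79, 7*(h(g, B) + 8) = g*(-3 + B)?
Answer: -13956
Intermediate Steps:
j = 5308 (j = 1079 + 4229 = 5308)
h(g, B) = -8 + g*(-3 + B)/7 (h(g, B) = -8 + (g*(-3 + B))/7 = -8 + g*(-3 + B)/7)
c = -13965 (c = 5308 - 19273 = -13965)
u(n, o) = 79 + n*o
c - u(√(18 + 31), h(8, -1)) = -13965 - (79 + √(18 + 31)*(-8 - 3/7*8 + (⅐)*(-1)*8)) = -13965 - (79 + √49*(-8 - 24/7 - 8/7)) = -13965 - (79 + 7*(-88/7)) = -13965 - (79 - 88) = -13965 - 1*(-9) = -13965 + 9 = -13956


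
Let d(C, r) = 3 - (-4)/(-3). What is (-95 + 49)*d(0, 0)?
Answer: -230/3 ≈ -76.667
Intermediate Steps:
d(C, r) = 5/3 (d(C, r) = 3 - (-4)*(-1)/3 = 3 - 1*4/3 = 3 - 4/3 = 5/3)
(-95 + 49)*d(0, 0) = (-95 + 49)*(5/3) = -46*5/3 = -230/3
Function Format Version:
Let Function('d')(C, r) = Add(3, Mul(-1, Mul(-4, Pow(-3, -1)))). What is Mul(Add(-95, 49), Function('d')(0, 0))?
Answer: Rational(-230, 3) ≈ -76.667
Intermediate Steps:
Function('d')(C, r) = Rational(5, 3) (Function('d')(C, r) = Add(3, Mul(-1, Mul(-4, Rational(-1, 3)))) = Add(3, Mul(-1, Rational(4, 3))) = Add(3, Rational(-4, 3)) = Rational(5, 3))
Mul(Add(-95, 49), Function('d')(0, 0)) = Mul(Add(-95, 49), Rational(5, 3)) = Mul(-46, Rational(5, 3)) = Rational(-230, 3)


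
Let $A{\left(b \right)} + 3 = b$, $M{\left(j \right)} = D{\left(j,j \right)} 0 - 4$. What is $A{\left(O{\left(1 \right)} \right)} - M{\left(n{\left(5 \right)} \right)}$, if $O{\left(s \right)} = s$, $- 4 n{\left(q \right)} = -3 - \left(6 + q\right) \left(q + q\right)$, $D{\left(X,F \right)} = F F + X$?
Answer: $2$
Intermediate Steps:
$D{\left(X,F \right)} = X + F^{2}$ ($D{\left(X,F \right)} = F^{2} + X = X + F^{2}$)
$n{\left(q \right)} = \frac{3}{4} + \frac{q \left(6 + q\right)}{2}$ ($n{\left(q \right)} = - \frac{-3 - \left(6 + q\right) \left(q + q\right)}{4} = - \frac{-3 - \left(6 + q\right) 2 q}{4} = - \frac{-3 - 2 q \left(6 + q\right)}{4} = \frac{3}{4} + \frac{q \left(6 + q\right)}{2}$)
$M{\left(j \right)} = -4$ ($M{\left(j \right)} = \left(j + j^{2}\right) 0 - 4 = 0 - 4 = -4$)
$A{\left(b \right)} = -3 + b$
$A{\left(O{\left(1 \right)} \right)} - M{\left(n{\left(5 \right)} \right)} = \left(-3 + 1\right) - -4 = -2 + 4 = 2$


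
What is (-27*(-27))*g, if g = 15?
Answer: 10935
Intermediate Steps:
(-27*(-27))*g = -27*(-27)*15 = 729*15 = 10935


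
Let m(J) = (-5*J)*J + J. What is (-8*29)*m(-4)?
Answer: 19488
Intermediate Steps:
m(J) = J - 5*J**2 (m(J) = -5*J**2 + J = J - 5*J**2)
(-8*29)*m(-4) = (-8*29)*(-4*(1 - 5*(-4))) = -(-928)*(1 + 20) = -(-928)*21 = -232*(-84) = 19488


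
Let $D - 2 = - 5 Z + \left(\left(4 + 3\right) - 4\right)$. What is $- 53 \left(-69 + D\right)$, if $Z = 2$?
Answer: $3922$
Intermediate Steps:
$D = -5$ ($D = 2 + \left(\left(-5\right) 2 + \left(\left(4 + 3\right) - 4\right)\right) = 2 + \left(-10 + \left(7 - 4\right)\right) = 2 + \left(-10 + 3\right) = 2 - 7 = -5$)
$- 53 \left(-69 + D\right) = - 53 \left(-69 - 5\right) = \left(-53\right) \left(-74\right) = 3922$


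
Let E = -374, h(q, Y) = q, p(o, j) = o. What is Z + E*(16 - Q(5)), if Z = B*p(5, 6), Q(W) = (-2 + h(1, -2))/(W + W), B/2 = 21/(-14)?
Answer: -30182/5 ≈ -6036.4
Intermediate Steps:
B = -3 (B = 2*(21/(-14)) = 2*(21*(-1/14)) = 2*(-3/2) = -3)
Q(W) = -1/(2*W) (Q(W) = (-2 + 1)/(W + W) = -1/(2*W))
Z = -15 (Z = -3*5 = -15)
Z + E*(16 - Q(5)) = -15 - 374*(16 - (-1)/(2*5)) = -15 - 374*(16 - 1*(-⅒)) = -15 - 374*(16 + ⅒) = -15 - 374*161/10 = -15 - 30107/5 = -30182/5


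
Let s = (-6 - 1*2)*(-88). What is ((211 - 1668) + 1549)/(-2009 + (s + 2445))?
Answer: 23/285 ≈ 0.080702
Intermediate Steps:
s = 704 (s = (-6 - 2)*(-88) = -8*(-88) = 704)
((211 - 1668) + 1549)/(-2009 + (s + 2445)) = ((211 - 1668) + 1549)/(-2009 + (704 + 2445)) = (-1457 + 1549)/(-2009 + 3149) = 92/1140 = 92*(1/1140) = 23/285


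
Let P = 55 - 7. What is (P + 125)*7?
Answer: 1211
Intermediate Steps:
P = 48
(P + 125)*7 = (48 + 125)*7 = 173*7 = 1211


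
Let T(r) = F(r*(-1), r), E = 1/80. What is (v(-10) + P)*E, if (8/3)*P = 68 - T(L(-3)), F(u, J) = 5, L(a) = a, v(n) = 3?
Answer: 213/640 ≈ 0.33281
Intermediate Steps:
E = 1/80 ≈ 0.012500
T(r) = 5
P = 189/8 (P = 3*(68 - 1*5)/8 = 3*(68 - 5)/8 = (3/8)*63 = 189/8 ≈ 23.625)
(v(-10) + P)*E = (3 + 189/8)*(1/80) = (213/8)*(1/80) = 213/640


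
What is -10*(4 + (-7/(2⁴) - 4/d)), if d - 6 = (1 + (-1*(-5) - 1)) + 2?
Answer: -3385/104 ≈ -32.548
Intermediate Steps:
d = 13 (d = 6 + ((1 + (-1*(-5) - 1)) + 2) = 6 + ((1 + (5 - 1)) + 2) = 6 + ((1 + 4) + 2) = 6 + (5 + 2) = 6 + 7 = 13)
-10*(4 + (-7/(2⁴) - 4/d)) = -10*(4 + (-7/(2⁴) - 4/13)) = -10*(4 + (-7/16 - 4*1/13)) = -10*(4 + (-7*1/16 - 4/13)) = -10*(4 + (-7/16 - 4/13)) = -10*(4 - 155/208) = -10*677/208 = -3385/104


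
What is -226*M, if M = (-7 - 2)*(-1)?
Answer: -2034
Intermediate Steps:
M = 9 (M = -9*(-1) = 9)
-226*M = -226*9 = -2034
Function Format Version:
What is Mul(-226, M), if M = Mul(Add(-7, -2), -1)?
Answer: -2034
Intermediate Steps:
M = 9 (M = Mul(-9, -1) = 9)
Mul(-226, M) = Mul(-226, 9) = -2034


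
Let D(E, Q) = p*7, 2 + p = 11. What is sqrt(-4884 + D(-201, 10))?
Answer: I*sqrt(4821) ≈ 69.433*I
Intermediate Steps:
p = 9 (p = -2 + 11 = 9)
D(E, Q) = 63 (D(E, Q) = 9*7 = 63)
sqrt(-4884 + D(-201, 10)) = sqrt(-4884 + 63) = sqrt(-4821) = I*sqrt(4821)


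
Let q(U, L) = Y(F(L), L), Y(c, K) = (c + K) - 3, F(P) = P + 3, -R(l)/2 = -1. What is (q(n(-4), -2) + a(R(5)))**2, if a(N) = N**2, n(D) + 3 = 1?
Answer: 0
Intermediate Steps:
R(l) = 2 (R(l) = -2*(-1) = 2)
F(P) = 3 + P
n(D) = -2 (n(D) = -3 + 1 = -2)
Y(c, K) = -3 + K + c (Y(c, K) = (K + c) - 3 = -3 + K + c)
q(U, L) = 2*L (q(U, L) = -3 + L + (3 + L) = 2*L)
(q(n(-4), -2) + a(R(5)))**2 = (2*(-2) + 2**2)**2 = (-4 + 4)**2 = 0**2 = 0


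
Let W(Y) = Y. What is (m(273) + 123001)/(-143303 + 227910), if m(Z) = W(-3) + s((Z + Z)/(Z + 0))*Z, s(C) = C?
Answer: 123544/84607 ≈ 1.4602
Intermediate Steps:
m(Z) = -3 + 2*Z (m(Z) = -3 + ((Z + Z)/(Z + 0))*Z = -3 + ((2*Z)/Z)*Z = -3 + 2*Z)
(m(273) + 123001)/(-143303 + 227910) = ((-3 + 2*273) + 123001)/(-143303 + 227910) = ((-3 + 546) + 123001)/84607 = (543 + 123001)*(1/84607) = 123544*(1/84607) = 123544/84607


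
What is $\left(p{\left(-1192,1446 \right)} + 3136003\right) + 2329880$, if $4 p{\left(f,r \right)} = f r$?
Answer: $5034975$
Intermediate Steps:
$p{\left(f,r \right)} = \frac{f r}{4}$
$\left(p{\left(-1192,1446 \right)} + 3136003\right) + 2329880 = \left(\frac{1}{4} \left(-1192\right) 1446 + 3136003\right) + 2329880 = \left(-430908 + 3136003\right) + 2329880 = 2705095 + 2329880 = 5034975$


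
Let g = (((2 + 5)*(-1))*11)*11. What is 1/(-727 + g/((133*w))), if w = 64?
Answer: -1216/884153 ≈ -0.0013753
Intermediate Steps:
g = -847 (g = ((7*(-1))*11)*11 = -7*11*11 = -77*11 = -847)
1/(-727 + g/((133*w))) = 1/(-727 - 847/(133*64)) = 1/(-727 - 847/8512) = 1/(-727 - 847*1/8512) = 1/(-727 - 121/1216) = 1/(-884153/1216) = -1216/884153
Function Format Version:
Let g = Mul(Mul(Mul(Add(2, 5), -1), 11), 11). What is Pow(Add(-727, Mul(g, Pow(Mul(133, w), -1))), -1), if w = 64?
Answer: Rational(-1216, 884153) ≈ -0.0013753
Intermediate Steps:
g = -847 (g = Mul(Mul(Mul(7, -1), 11), 11) = Mul(Mul(-7, 11), 11) = Mul(-77, 11) = -847)
Pow(Add(-727, Mul(g, Pow(Mul(133, w), -1))), -1) = Pow(Add(-727, Mul(-847, Pow(Mul(133, 64), -1))), -1) = Pow(Add(-727, Mul(-847, Pow(8512, -1))), -1) = Pow(Add(-727, Mul(-847, Rational(1, 8512))), -1) = Pow(Add(-727, Rational(-121, 1216)), -1) = Pow(Rational(-884153, 1216), -1) = Rational(-1216, 884153)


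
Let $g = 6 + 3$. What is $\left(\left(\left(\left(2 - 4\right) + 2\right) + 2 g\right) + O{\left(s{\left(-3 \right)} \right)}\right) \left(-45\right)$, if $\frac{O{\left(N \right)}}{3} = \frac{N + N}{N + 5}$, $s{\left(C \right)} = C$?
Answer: $-405$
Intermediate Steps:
$g = 9$
$O{\left(N \right)} = \frac{6 N}{5 + N}$ ($O{\left(N \right)} = 3 \frac{N + N}{N + 5} = 3 \frac{2 N}{5 + N} = \frac{6 N}{5 + N}$)
$\left(\left(\left(\left(2 - 4\right) + 2\right) + 2 g\right) + O{\left(s{\left(-3 \right)} \right)}\right) \left(-45\right) = \left(\left(\left(\left(2 - 4\right) + 2\right) + 2 \cdot 9\right) + 6 \left(-3\right) \frac{1}{5 - 3}\right) \left(-45\right) = \left(\left(\left(-2 + 2\right) + 18\right) + 6 \left(-3\right) \frac{1}{2}\right) \left(-45\right) = \left(\left(0 + 18\right) + 6 \left(-3\right) \frac{1}{2}\right) \left(-45\right) = \left(18 - 9\right) \left(-45\right) = 9 \left(-45\right) = -405$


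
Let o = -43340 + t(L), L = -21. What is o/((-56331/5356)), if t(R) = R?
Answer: 232241516/56331 ≈ 4122.8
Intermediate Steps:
o = -43361 (o = -43340 - 21 = -43361)
o/((-56331/5356)) = -43361/((-56331/5356)) = -43361/((-56331*1/5356)) = -43361/(-56331/5356) = -43361*(-5356/56331) = 232241516/56331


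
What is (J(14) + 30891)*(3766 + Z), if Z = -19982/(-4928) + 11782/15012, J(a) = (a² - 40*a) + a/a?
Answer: 3696265813942/32109 ≈ 1.1512e+8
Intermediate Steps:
J(a) = 1 + a² - 40*a (J(a) = (a² - 40*a) + 1 = 1 + a² - 40*a)
Z = 44753935/9247392 (Z = -19982*(-1/4928) + 11782*(1/15012) = 9991/2464 + 5891/7506 = 44753935/9247392 ≈ 4.8396)
(J(14) + 30891)*(3766 + Z) = ((1 + 14² - 40*14) + 30891)*(3766 + 44753935/9247392) = ((1 + 196 - 560) + 30891)*(34870432207/9247392) = (-363 + 30891)*(34870432207/9247392) = 30528*(34870432207/9247392) = 3696265813942/32109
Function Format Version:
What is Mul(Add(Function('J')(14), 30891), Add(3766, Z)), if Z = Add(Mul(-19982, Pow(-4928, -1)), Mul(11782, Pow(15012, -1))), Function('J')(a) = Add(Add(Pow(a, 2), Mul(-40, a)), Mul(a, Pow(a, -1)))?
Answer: Rational(3696265813942, 32109) ≈ 1.1512e+8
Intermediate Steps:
Function('J')(a) = Add(1, Pow(a, 2), Mul(-40, a)) (Function('J')(a) = Add(Add(Pow(a, 2), Mul(-40, a)), 1) = Add(1, Pow(a, 2), Mul(-40, a)))
Z = Rational(44753935, 9247392) (Z = Add(Mul(-19982, Rational(-1, 4928)), Mul(11782, Rational(1, 15012))) = Add(Rational(9991, 2464), Rational(5891, 7506)) = Rational(44753935, 9247392) ≈ 4.8396)
Mul(Add(Function('J')(14), 30891), Add(3766, Z)) = Mul(Add(Add(1, Pow(14, 2), Mul(-40, 14)), 30891), Add(3766, Rational(44753935, 9247392))) = Mul(Add(Add(1, 196, -560), 30891), Rational(34870432207, 9247392)) = Mul(Add(-363, 30891), Rational(34870432207, 9247392)) = Mul(30528, Rational(34870432207, 9247392)) = Rational(3696265813942, 32109)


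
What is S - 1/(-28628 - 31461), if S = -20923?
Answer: -1257242146/60089 ≈ -20923.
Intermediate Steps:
S - 1/(-28628 - 31461) = -20923 - 1/(-28628 - 31461) = -20923 - 1/(-60089) = -20923 - 1*(-1/60089) = -20923 + 1/60089 = -1257242146/60089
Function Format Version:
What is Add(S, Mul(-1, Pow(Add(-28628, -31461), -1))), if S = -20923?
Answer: Rational(-1257242146, 60089) ≈ -20923.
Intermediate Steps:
Add(S, Mul(-1, Pow(Add(-28628, -31461), -1))) = Add(-20923, Mul(-1, Pow(Add(-28628, -31461), -1))) = Add(-20923, Mul(-1, Pow(-60089, -1))) = Add(-20923, Mul(-1, Rational(-1, 60089))) = Add(-20923, Rational(1, 60089)) = Rational(-1257242146, 60089)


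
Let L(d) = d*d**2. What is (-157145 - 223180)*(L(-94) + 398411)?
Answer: 164366196225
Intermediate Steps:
L(d) = d**3
(-157145 - 223180)*(L(-94) + 398411) = (-157145 - 223180)*((-94)**3 + 398411) = -380325*(-830584 + 398411) = -380325*(-432173) = 164366196225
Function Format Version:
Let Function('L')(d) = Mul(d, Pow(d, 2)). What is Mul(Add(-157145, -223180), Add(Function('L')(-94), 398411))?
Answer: 164366196225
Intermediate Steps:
Function('L')(d) = Pow(d, 3)
Mul(Add(-157145, -223180), Add(Function('L')(-94), 398411)) = Mul(Add(-157145, -223180), Add(Pow(-94, 3), 398411)) = Mul(-380325, Add(-830584, 398411)) = Mul(-380325, -432173) = 164366196225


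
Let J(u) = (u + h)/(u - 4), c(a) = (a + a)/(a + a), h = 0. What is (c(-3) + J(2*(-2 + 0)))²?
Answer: 9/4 ≈ 2.2500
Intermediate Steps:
c(a) = 1 (c(a) = (2*a)/((2*a)) = (2*a)*(1/(2*a)) = 1)
J(u) = u/(-4 + u) (J(u) = (u + 0)/(u - 4) = u/(-4 + u))
(c(-3) + J(2*(-2 + 0)))² = (1 + (2*(-2 + 0))/(-4 + 2*(-2 + 0)))² = (1 + (2*(-2))/(-4 + 2*(-2)))² = (1 - 4/(-4 - 4))² = (1 - 4/(-8))² = (1 - 4*(-⅛))² = (1 + ½)² = (3/2)² = 9/4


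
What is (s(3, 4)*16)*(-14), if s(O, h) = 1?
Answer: -224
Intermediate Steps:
(s(3, 4)*16)*(-14) = (1*16)*(-14) = 16*(-14) = -224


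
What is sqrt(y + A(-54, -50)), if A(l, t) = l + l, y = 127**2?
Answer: sqrt(16021) ≈ 126.57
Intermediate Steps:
y = 16129
A(l, t) = 2*l
sqrt(y + A(-54, -50)) = sqrt(16129 + 2*(-54)) = sqrt(16129 - 108) = sqrt(16021)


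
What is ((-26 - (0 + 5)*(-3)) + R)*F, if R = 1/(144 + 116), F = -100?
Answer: 14295/13 ≈ 1099.6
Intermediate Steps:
R = 1/260 ≈ 0.0038462
((-26 - (0 + 5)*(-3)) + R)*F = ((-26 - (0 + 5)*(-3)) + 1/260)*(-100) = ((-26 - 5*(-3)) + 1/260)*(-100) = ((-26 - 1*(-15)) + 1/260)*(-100) = ((-26 + 15) + 1/260)*(-100) = (-11 + 1/260)*(-100) = -2859/260*(-100) = 14295/13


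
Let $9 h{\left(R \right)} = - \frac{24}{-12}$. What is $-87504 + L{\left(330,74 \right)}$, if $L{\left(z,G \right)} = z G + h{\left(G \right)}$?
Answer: $- \frac{567754}{9} \approx -63084.0$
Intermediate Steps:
$h{\left(R \right)} = \frac{2}{9}$ ($h{\left(R \right)} = \frac{\left(-24\right) \frac{1}{-12}}{9} = \frac{\left(-24\right) \left(- \frac{1}{12}\right)}{9} = \frac{1}{9} \cdot 2 = \frac{2}{9}$)
$L{\left(z,G \right)} = \frac{2}{9} + G z$ ($L{\left(z,G \right)} = z G + \frac{2}{9} = G z + \frac{2}{9} = \frac{2}{9} + G z$)
$-87504 + L{\left(330,74 \right)} = -87504 + \left(\frac{2}{9} + 74 \cdot 330\right) = -87504 + \left(\frac{2}{9} + 24420\right) = -87504 + \frac{219782}{9} = - \frac{567754}{9}$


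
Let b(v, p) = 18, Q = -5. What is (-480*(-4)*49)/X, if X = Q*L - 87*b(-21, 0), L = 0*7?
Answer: -15680/261 ≈ -60.077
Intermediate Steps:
L = 0
X = -1566 (X = -5*0 - 87*18 = 0 - 1566 = -1566)
(-480*(-4)*49)/X = (-480*(-4)*49)/(-1566) = (-40*(-48)*49)*(-1/1566) = (1920*49)*(-1/1566) = 94080*(-1/1566) = -15680/261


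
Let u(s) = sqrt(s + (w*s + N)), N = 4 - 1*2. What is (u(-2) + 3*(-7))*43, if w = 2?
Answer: -903 + 86*I ≈ -903.0 + 86.0*I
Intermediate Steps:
N = 2 (N = 4 - 2 = 2)
u(s) = sqrt(2 + 3*s) (u(s) = sqrt(s + (2*s + 2)) = sqrt(s + (2 + 2*s)) = sqrt(2 + 3*s))
(u(-2) + 3*(-7))*43 = (sqrt(2 + 3*(-2)) + 3*(-7))*43 = (sqrt(2 - 6) - 21)*43 = (sqrt(-4) - 21)*43 = (2*I - 21)*43 = (-21 + 2*I)*43 = -903 + 86*I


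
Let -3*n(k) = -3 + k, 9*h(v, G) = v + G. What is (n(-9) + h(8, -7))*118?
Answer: 4366/9 ≈ 485.11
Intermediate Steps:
h(v, G) = G/9 + v/9 (h(v, G) = (v + G)/9 = (G + v)/9 = G/9 + v/9)
n(k) = 1 - k/3 (n(k) = -(-3 + k)/3 = 1 - k/3)
(n(-9) + h(8, -7))*118 = ((1 - ⅓*(-9)) + ((⅑)*(-7) + (⅑)*8))*118 = ((1 + 3) + (-7/9 + 8/9))*118 = (4 + ⅑)*118 = (37/9)*118 = 4366/9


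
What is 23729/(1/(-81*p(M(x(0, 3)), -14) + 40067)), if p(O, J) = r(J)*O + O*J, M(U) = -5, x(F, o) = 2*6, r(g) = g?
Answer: 681662983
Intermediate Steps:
x(F, o) = 12
p(O, J) = 2*J*O (p(O, J) = J*O + O*J = J*O + J*O = 2*J*O)
23729/(1/(-81*p(M(x(0, 3)), -14) + 40067)) = 23729/(1/(-162*(-14)*(-5) + 40067)) = 23729/(1/(-81*140 + 40067)) = 23729/(1/(-11340 + 40067)) = 23729/(1/28727) = 23729*28727 = 681662983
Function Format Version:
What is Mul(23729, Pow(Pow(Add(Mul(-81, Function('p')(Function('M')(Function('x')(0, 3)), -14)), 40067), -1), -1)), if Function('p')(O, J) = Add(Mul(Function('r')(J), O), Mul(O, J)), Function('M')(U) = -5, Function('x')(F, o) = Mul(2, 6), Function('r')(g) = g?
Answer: 681662983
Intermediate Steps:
Function('x')(F, o) = 12
Function('p')(O, J) = Mul(2, J, O) (Function('p')(O, J) = Add(Mul(J, O), Mul(O, J)) = Add(Mul(J, O), Mul(J, O)) = Mul(2, J, O))
Mul(23729, Pow(Pow(Add(Mul(-81, Function('p')(Function('M')(Function('x')(0, 3)), -14)), 40067), -1), -1)) = Mul(23729, Pow(Pow(Add(Mul(-81, Mul(2, -14, -5)), 40067), -1), -1)) = Mul(23729, Pow(Pow(Add(Mul(-81, 140), 40067), -1), -1)) = Mul(23729, Pow(Pow(Add(-11340, 40067), -1), -1)) = Mul(23729, Pow(Pow(28727, -1), -1)) = Mul(23729, Pow(Rational(1, 28727), -1)) = Mul(23729, 28727) = 681662983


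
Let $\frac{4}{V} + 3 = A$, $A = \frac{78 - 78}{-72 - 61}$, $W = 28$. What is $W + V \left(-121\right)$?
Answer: $\frac{568}{3} \approx 189.33$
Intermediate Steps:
$A = 0$ ($A = \frac{0}{-133} = 0 \left(- \frac{1}{133}\right) = 0$)
$V = - \frac{4}{3}$ ($V = \frac{4}{-3 + 0} = \frac{4}{-3} = 4 \left(- \frac{1}{3}\right) = - \frac{4}{3} \approx -1.3333$)
$W + V \left(-121\right) = 28 - - \frac{484}{3} = 28 + \frac{484}{3} = \frac{568}{3}$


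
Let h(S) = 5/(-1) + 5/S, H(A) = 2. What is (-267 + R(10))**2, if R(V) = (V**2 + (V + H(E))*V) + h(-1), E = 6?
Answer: 3249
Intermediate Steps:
h(S) = -5 + 5/S (h(S) = 5*(-1) + 5/S = -5 + 5/S)
R(V) = -10 + V**2 + V*(2 + V) (R(V) = (V**2 + (V + 2)*V) + (-5 + 5/(-1)) = (V**2 + (2 + V)*V) + (-5 + 5*(-1)) = (V**2 + V*(2 + V)) + (-5 - 5) = (V**2 + V*(2 + V)) - 10 = -10 + V**2 + V*(2 + V))
(-267 + R(10))**2 = (-267 + (-10 + 2*10 + 2*10**2))**2 = (-267 + (-10 + 20 + 2*100))**2 = (-267 + (-10 + 20 + 200))**2 = (-267 + 210)**2 = (-57)**2 = 3249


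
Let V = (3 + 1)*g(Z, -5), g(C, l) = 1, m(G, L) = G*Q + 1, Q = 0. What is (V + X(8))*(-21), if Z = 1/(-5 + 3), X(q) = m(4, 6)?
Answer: -105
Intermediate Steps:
m(G, L) = 1 (m(G, L) = G*0 + 1 = 0 + 1 = 1)
X(q) = 1
Z = -½ (Z = 1/(-2) = -½ ≈ -0.50000)
V = 4 (V = (3 + 1)*1 = 4*1 = 4)
(V + X(8))*(-21) = (4 + 1)*(-21) = 5*(-21) = -105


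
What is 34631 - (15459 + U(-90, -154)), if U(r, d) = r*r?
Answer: 11072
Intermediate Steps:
U(r, d) = r²
34631 - (15459 + U(-90, -154)) = 34631 - (15459 + (-90)²) = 34631 - (15459 + 8100) = 34631 - 1*23559 = 34631 - 23559 = 11072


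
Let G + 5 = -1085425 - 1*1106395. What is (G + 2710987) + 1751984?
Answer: 2271146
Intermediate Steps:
G = -2191825 (G = -5 + (-1085425 - 1*1106395) = -5 + (-1085425 - 1106395) = -5 - 2191820 = -2191825)
(G + 2710987) + 1751984 = (-2191825 + 2710987) + 1751984 = 519162 + 1751984 = 2271146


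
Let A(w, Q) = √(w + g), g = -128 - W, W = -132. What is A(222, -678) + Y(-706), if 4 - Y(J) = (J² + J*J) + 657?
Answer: -997525 + √226 ≈ -9.9751e+5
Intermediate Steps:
g = 4 (g = -128 - 1*(-132) = -128 + 132 = 4)
Y(J) = -653 - 2*J² (Y(J) = 4 - ((J² + J*J) + 657) = 4 - ((J² + J²) + 657) = 4 - (2*J² + 657) = 4 - (657 + 2*J²) = 4 + (-657 - 2*J²) = -653 - 2*J²)
A(w, Q) = √(4 + w) (A(w, Q) = √(w + 4) = √(4 + w))
A(222, -678) + Y(-706) = √(4 + 222) + (-653 - 2*(-706)²) = √226 + (-653 - 2*498436) = √226 + (-653 - 996872) = √226 - 997525 = -997525 + √226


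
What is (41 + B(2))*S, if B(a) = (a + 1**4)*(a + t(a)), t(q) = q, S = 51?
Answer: 2703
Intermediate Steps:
B(a) = 2*a*(1 + a) (B(a) = (a + 1**4)*(a + a) = (a + 1)*(2*a) = (1 + a)*(2*a) = 2*a*(1 + a))
(41 + B(2))*S = (41 + 2*2*(1 + 2))*51 = (41 + 2*2*3)*51 = (41 + 12)*51 = 53*51 = 2703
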